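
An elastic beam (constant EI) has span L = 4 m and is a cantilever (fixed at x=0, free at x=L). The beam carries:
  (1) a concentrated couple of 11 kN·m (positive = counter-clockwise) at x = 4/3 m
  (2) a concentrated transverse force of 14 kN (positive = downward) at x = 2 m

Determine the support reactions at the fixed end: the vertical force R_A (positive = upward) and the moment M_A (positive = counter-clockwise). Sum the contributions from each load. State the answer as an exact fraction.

Load 1 — applied couple M₀=11 kN·m at a=4/3 m (b=L-a=8/3):
  R_A = 0 kN
  M_A = -M₀ = -11 kN·m
Load 2 — point force P=14 kN at a=2 m (b=L-a=2):
  R_A = P = 14 kN
  M_A = Pa = 14·2 = 28 kN·m
Superposition: R_A = 14 kN, M_A = 17 kN·m

R_A = 14 kN, M_A = 17 kN·m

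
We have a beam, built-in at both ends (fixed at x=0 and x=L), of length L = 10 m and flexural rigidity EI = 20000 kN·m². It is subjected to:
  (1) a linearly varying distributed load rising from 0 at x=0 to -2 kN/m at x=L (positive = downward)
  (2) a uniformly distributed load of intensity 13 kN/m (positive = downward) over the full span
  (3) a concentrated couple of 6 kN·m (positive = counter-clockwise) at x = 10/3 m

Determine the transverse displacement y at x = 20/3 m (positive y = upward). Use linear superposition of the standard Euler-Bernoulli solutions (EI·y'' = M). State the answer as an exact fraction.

y(20/3) = -349/29160 m

Load 1 — triangular load w₀=-2 kN/m (0→w₀ over full span):
  y_1 = -w₀x²(L-x)²(x+2L)/(120LEI) = -(-2)·(20/3)²·(10-(20/3))²·((20/3)+2·10)/(120·10·20000) = 4/3645 m
Load 2 — uniform load w=13 kN/m over full span:
  y_2 = -wx²(L-x)²/(24EI) = -13·(20/3)²·(10-(20/3))²/(24·20000) = -13/972 m
Load 3 — applied couple M₀=6 kN·m at a=10/3 m (b=L-a=20/3):
  y_3 = (R_Ax³/6 - M_Ax²/2 - M₀(x-a)²/2)/EI  [x>a] with R_A=4/5, M_A=0 = ((4/5)·(20/3)³/6 - 0·(20/3)²/2 - 6·((20/3)-(10/3))²/2)/20000 = 1/3240 m
Superposition: y = Σ y_i = -349/29160 m ≈ -0.011968 m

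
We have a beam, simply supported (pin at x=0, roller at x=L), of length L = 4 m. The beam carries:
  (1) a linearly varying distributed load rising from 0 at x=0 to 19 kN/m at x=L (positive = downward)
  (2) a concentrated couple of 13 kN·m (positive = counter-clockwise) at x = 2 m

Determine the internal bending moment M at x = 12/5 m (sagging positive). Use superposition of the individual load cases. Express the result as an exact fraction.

M(12/5) = 1782/125 kN·m

Load 1 — triangular load w₀=19 kN/m (0→w₀ over full span):
  M_1 = w₀Lx/6 - w₀x³/(6L) = 19·4·(12/5)/6 - 19·(12/5)³/(6·4) = 2432/125 kN·m
Load 2 — applied couple M₀=13 kN·m at a=2 m (b=L-a=2):
  M_2 = M₀x/L - M₀  [x>a] = 13·(12/5)/4 - 13 = -26/5 kN·m
Superposition: M = Σ M_i = 1782/125 kN·m ≈ 14.256000 kN·m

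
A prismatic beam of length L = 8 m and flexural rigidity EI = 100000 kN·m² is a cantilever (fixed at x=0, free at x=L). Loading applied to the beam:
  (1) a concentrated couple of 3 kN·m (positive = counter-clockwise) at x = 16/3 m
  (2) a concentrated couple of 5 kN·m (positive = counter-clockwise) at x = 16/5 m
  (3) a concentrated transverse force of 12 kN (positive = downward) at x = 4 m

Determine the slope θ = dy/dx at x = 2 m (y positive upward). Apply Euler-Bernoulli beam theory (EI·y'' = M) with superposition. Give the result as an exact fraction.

θ(2) = -7/12500 rad

Load 1 — applied couple M₀=3 kN·m at a=16/3 m (b=L-a=8/3):
  θ_1 = M₀x/EI  [x≤a] = 3·2/100000 = 3/50000 rad
Load 2 — applied couple M₀=5 kN·m at a=16/5 m (b=L-a=24/5):
  θ_2 = M₀x/EI  [x≤a] = 5·2/100000 = 1/10000 rad
Load 3 — point force P=12 kN at a=4 m (b=L-a=4):
  θ_3 = -Px(2a-x)/(2EI)  [x≤a] = -12·2·(2·4-2)/(2·100000) = -9/12500 rad
Superposition: θ = Σ θ_i = -7/12500 rad ≈ -0.000560 rad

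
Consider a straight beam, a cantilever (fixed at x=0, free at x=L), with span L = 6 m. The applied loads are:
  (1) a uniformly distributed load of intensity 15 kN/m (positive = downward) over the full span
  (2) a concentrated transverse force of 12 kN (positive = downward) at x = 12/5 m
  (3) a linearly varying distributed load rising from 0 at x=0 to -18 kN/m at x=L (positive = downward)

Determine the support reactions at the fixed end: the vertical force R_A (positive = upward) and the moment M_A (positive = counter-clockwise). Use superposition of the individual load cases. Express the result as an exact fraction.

Load 1 — uniform load w=15 kN/m over full span:
  R_A = wL = 15·6 = 90 kN
  M_A = wL²/2 = 15·6²/2 = 270 kN·m
Load 2 — point force P=12 kN at a=12/5 m (b=L-a=18/5):
  R_A = P = 12 kN
  M_A = Pa = 12·(12/5) = 144/5 kN·m
Load 3 — triangular load w₀=-18 kN/m (0→w₀ over full span):
  R_A = w₀L/2 = (-18)·6/2 = -54 kN
  M_A = w₀L²/3 = (-18)·6²/3 = -216 kN·m
Superposition: R_A = 48 kN, M_A = 414/5 kN·m

R_A = 48 kN, M_A = 414/5 kN·m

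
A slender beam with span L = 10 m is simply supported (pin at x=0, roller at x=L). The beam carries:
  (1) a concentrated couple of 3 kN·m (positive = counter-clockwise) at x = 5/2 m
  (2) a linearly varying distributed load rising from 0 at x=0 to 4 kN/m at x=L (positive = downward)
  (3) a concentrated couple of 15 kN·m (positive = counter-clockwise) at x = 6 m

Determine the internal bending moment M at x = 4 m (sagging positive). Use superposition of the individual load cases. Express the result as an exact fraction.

M(4) = 133/5 kN·m

Load 1 — applied couple M₀=3 kN·m at a=5/2 m (b=L-a=15/2):
  M_1 = M₀x/L - M₀  [x>a] = 3·4/10 - 3 = -9/5 kN·m
Load 2 — triangular load w₀=4 kN/m (0→w₀ over full span):
  M_2 = w₀Lx/6 - w₀x³/(6L) = 4·10·4/6 - 4·4³/(6·10) = 112/5 kN·m
Load 3 — applied couple M₀=15 kN·m at a=6 m (b=L-a=4):
  M_3 = M₀x/L  [x≤a] = 15·4/10 = 6 kN·m
Superposition: M = Σ M_i = 133/5 kN·m ≈ 26.600000 kN·m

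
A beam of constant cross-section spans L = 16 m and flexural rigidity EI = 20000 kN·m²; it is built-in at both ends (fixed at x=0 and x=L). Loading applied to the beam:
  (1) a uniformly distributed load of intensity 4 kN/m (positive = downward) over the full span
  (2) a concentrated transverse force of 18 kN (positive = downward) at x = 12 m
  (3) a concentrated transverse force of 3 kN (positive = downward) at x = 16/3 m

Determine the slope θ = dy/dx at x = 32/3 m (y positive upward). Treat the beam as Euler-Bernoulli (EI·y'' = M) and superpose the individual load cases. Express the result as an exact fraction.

Load 1 — uniform load w=4 kN/m over full span:
  θ_1 = -wx(L-x)(L-2x)/(12EI) = -4·(32/3)·(16-(32/3))·(16-2·(32/3))/(12·20000) = 256/50625 rad
Load 2 — point force P=18 kN at a=12 m (b=L-a=4):
  θ_2 = -Pb²x(2aL-(3a+b)x)/(2L³EI)  [x≤a] = -18·4²·(32/3)·(2·12·16-(3·12+4)·(32/3))/(2·16³·20000) = 1/1250 rad
Load 3 — point force P=3 kN at a=16/3 m (b=L-a=32/3):
  θ_3 = Pa²(L-x)(2bL-(3b+a)(L-x))/(2L³EI)  [x>a] = 3·(16/3)²·(16-(32/3))·(2·(32/3)·16-(3·(32/3)+(16/3))·(16-(32/3)))/(2·16³·20000) = 4/10125 rad
Superposition: θ = Σ θ_i = 211/33750 rad ≈ 0.006252 rad

θ(32/3) = 211/33750 rad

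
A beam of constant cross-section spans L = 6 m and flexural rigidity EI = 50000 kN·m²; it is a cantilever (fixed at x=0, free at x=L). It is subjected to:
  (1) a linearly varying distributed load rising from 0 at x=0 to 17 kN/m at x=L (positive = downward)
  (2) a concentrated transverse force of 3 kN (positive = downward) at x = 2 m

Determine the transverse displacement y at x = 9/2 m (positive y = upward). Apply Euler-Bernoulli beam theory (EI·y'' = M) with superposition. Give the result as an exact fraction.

Load 1 — triangular load w₀=17 kN/m (0→w₀ over full span):
  y_1 = (w₀Lx³/12-w₀L²x²/6-w₀x⁵/(120L))/EI = (17·6·(9/2)³/12-17·6²·(9/2)²/6-17·(9/2)⁵/(120·6))/50000 = -3416337/128000000 m
Load 2 — point force P=3 kN at a=2 m (b=L-a=4):
  y_2 = -Pa²(3x-a)/(6EI)  [x>a] = -3·2²·(3·(9/2)-2)/(6·50000) = -23/50000 m
Superposition: y = Σ y_i = -3475217/128000000 m ≈ -0.027150 m

y(9/2) = -3475217/128000000 m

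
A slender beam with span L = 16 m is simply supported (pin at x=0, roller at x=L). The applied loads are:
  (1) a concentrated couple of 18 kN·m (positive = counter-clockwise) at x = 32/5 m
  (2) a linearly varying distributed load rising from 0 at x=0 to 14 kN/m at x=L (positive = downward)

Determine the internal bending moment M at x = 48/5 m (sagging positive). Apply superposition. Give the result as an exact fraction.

Load 1 — applied couple M₀=18 kN·m at a=32/5 m (b=L-a=48/5):
  M_1 = M₀x/L - M₀  [x>a] = 18·(48/5)/16 - 18 = -36/5 kN·m
Load 2 — triangular load w₀=14 kN/m (0→w₀ over full span):
  M_2 = w₀Lx/6 - w₀x³/(6L) = 14·16·(48/5)/6 - 14·(48/5)³/(6·16) = 28672/125 kN·m
Superposition: M = Σ M_i = 27772/125 kN·m ≈ 222.176000 kN·m

M(48/5) = 27772/125 kN·m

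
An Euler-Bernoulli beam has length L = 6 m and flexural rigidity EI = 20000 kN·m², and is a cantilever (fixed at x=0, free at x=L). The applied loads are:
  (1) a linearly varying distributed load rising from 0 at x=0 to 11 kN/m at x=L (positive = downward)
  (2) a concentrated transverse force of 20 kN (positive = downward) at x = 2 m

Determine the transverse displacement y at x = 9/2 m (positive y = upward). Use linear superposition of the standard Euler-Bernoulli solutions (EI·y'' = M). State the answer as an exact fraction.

Load 1 — triangular load w₀=11 kN/m (0→w₀ over full span):
  y_1 = (w₀Lx³/12-w₀L²x²/6-w₀x⁵/(120L))/EI = (11·6·(9/2)³/12-11·6²·(9/2)²/6-11·(9/2)⁵/(120·6))/20000 = -2210571/51200000 m
Load 2 — point force P=20 kN at a=2 m (b=L-a=4):
  y_2 = -Pa²(3x-a)/(6EI)  [x>a] = -20·2²·(3·(9/2)-2)/(6·20000) = -23/3000 m
Superposition: y = Σ y_i = -7809313/153600000 m ≈ -0.050842 m

y(9/2) = -7809313/153600000 m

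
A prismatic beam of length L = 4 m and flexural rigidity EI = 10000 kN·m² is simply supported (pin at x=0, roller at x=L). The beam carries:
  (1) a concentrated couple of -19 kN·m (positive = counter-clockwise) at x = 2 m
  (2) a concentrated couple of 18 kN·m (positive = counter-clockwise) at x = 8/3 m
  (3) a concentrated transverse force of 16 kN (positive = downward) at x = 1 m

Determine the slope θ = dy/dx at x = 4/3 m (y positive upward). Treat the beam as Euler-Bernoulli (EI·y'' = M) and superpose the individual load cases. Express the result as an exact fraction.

θ(4/3) = -167/180000 rad

Load 1 — applied couple M₀=-19 kN·m at a=2 m (b=L-a=2):
  θ_1 = (M₀x²/(2L)+C₁)/EI  [x≤a] with C₁=M₀(3b²-L²)/(6L)=19/6 = ((-19)·(4/3)²/(2·4)+(19/6))/10000 = -19/180000 rad
Load 2 — applied couple M₀=18 kN·m at a=8/3 m (b=L-a=4/3):
  θ_2 = (M₀x²/(2L)+C₁)/EI  [x≤a] with C₁=M₀(3b²-L²)/(6L)=-8 = (18·(4/3)²/(2·4)+(-8))/10000 = -1/2500 rad
Load 3 — point force P=16 kN at a=1 m (b=L-a=3):
  θ_3 = -Pa(2L²-6Lx+3x²+a²)/(6LEI)  [x>a] = -16·1·(2·4²-6·4·(4/3)+3·(4/3)²+1²)/(6·4·10000) = -19/45000 rad
Superposition: θ = Σ θ_i = -167/180000 rad ≈ -0.000928 rad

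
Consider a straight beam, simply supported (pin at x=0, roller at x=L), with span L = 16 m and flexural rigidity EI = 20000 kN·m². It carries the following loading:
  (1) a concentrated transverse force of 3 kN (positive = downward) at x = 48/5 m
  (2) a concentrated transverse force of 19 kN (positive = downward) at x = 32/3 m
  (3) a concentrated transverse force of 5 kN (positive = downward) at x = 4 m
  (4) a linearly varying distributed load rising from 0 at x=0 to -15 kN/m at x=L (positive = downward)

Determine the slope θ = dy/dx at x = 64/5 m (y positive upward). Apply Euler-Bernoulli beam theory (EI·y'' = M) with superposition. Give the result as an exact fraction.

θ(64/5) = -3617803/101250000 rad

Load 1 — point force P=3 kN at a=48/5 m (b=L-a=32/5):
  θ_1 = -Pa(2L²-6Lx+3x²+a²)/(6LEI)  [x>a] = -3·(48/5)·(2·16²-6·16·(64/5)+3·(64/5)²+(48/5)²)/(6·16·20000) = 156/78125 rad
Load 2 — point force P=19 kN at a=32/3 m (b=L-a=16/3):
  θ_2 = -Pa(2L²-6Lx+3x²+a²)/(6LEI)  [x>a] = -19·(32/3)·(2·16²-6·16·(64/5)+3·(64/5)²+(32/3)²)/(6·16·20000) = 14896/1265625 rad
Load 3 — point force P=5 kN at a=4 m (b=L-a=12):
  θ_3 = -Pa(2L²-6Lx+3x²+a²)/(6LEI)  [x>a] = -5·4·(2·16²-6·16·(64/5)+3·(64/5)²+4²)/(6·16·20000) = 109/50000 rad
Load 4 — triangular load w₀=-15 kN/m (0→w₀ over full span):
  θ_4 = -w₀(7L⁴-30L²x²+15x⁴)/(360LEI) = -(-15)·(7·16⁴-30·16²·(64/5)²+15·(64/5)⁴)/(360·16·20000) = -12112/234375 rad
Superposition: θ = Σ θ_i = -3617803/101250000 rad ≈ -0.035731 rad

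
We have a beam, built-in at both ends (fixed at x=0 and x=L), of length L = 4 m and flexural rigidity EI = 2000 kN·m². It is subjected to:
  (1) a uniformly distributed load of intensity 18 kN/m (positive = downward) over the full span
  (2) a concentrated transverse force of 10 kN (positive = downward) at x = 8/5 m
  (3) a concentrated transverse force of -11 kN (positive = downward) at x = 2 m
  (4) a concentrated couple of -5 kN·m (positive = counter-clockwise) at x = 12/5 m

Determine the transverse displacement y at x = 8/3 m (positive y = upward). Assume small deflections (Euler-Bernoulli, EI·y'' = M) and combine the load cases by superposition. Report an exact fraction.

Load 1 — uniform load w=18 kN/m over full span:
  y_1 = -wx²(L-x)²/(24EI) = -18·(8/3)²·(4-(8/3))²/(24·2000) = -16/3375 m
Load 2 — point force P=10 kN at a=8/5 m (b=L-a=12/5):
  y_2 = -Pa²(L-x)²(3bL-(3b+a)(L-x))/(6L³EI)  [x>a] = -10·(8/5)²·(4-(8/3))²·(3·(12/5)·4-(3·(12/5)+(8/5))·(4-(8/3)))/(6·4³·2000) = -256/253125 m
Load 3 — point force P=-11 kN at a=2 m (b=L-a=2):
  y_3 = -Pa²(L-x)²(3bL-(3b+a)(L-x))/(6L³EI)  [x>a] = -(-11)·2²·(4-(8/3))²·(3·2·4-(3·2+2)·(4-(8/3)))/(6·4³·2000) = 11/8100 m
Load 4 — applied couple M₀=-5 kN·m at a=12/5 m (b=L-a=8/5):
  y_4 = (R_Ax³/6 - M_Ax²/2 - M₀(x-a)²/2)/EI  [x>a] with R_A=-9/5, M_A=-8/5 = ((-9/5)·(8/3)³/6 - (-8/5)·(8/3)²/2 - (-5)·((8/3)-(12/5))²/2)/2000 = 1/11250 m
Superposition: y = Σ y_i = -1453/337500 m ≈ -0.004305 m

y(8/3) = -1453/337500 m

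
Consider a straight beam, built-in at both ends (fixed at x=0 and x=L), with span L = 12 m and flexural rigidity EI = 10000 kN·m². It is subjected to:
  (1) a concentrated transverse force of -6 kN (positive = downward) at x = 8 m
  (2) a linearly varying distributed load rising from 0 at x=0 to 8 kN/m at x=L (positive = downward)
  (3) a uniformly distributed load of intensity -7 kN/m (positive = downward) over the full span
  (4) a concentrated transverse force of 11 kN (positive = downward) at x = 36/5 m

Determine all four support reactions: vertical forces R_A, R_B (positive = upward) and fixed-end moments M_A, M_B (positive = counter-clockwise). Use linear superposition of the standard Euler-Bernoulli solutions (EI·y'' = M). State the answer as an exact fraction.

R_A = -28444/1125 kN, M_A = -14348/375 kN·m, R_B = -6431/1125 kN, M_B = 6772/375 kN·m

Load 1 — point force P=-6 kN at a=8 m (b=L-a=4):
  R_A = Pb²(3a+b)/L³ = (-6)·4²·(3·8+4)/12³ = -14/9 kN
  M_A = Pab²/L² = (-6)·8·4²/12² = -16/3 kN·m
  R_B = Pa²(a+3b)/L³ = (-6)·8²·(8+3·4)/12³ = -40/9 kN
  M_B = -Pa²b/L² = -(-6)·8²·4/12² = 32/3 kN·m
Load 2 — triangular load w₀=8 kN/m (0→w₀ over full span):
  R_A = 3w₀L/20 = 3·8·12/20 = 72/5 kN
  M_A = w₀L²/30 = 8·12²/30 = 192/5 kN·m
  R_B = 7w₀L/20 = 7·8·12/20 = 168/5 kN
  M_B = -w₀L²/20 = -8·12²/20 = -288/5 kN·m
Load 3 — uniform load w=-7 kN/m over full span:
  R_A = wL/2 = (-7)·12/2 = -42 kN
  M_A = wL²/12 = (-7)·12²/12 = -84 kN·m
  R_B = wL/2 = (-7)·12/2 = -42 kN
  M_B = -wL²/12 = -(-7)·12²/12 = 84 kN·m
Load 4 — point force P=11 kN at a=36/5 m (b=L-a=24/5):
  R_A = Pb²(3a+b)/L³ = 11·(24/5)²·(3·(36/5)+(24/5))/12³ = 484/125 kN
  M_A = Pab²/L² = 11·(36/5)·(24/5)²/12² = 1584/125 kN·m
  R_B = Pa²(a+3b)/L³ = 11·(36/5)²·((36/5)+3·(24/5))/12³ = 891/125 kN
  M_B = -Pa²b/L² = -11·(36/5)²·(24/5)/12² = -2376/125 kN·m
Superposition: R_A = -28444/1125 kN, M_A = -14348/375 kN·m, R_B = -6431/1125 kN, M_B = 6772/375 kN·m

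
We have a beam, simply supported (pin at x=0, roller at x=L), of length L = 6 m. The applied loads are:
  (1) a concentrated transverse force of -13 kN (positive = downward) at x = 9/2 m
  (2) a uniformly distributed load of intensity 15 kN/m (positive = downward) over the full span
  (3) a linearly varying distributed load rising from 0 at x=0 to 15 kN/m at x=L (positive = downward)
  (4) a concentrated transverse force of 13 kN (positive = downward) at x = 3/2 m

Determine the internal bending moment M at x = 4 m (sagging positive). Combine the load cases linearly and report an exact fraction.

M(4) = 521/6 kN·m

Load 1 — point force P=-13 kN at a=9/2 m (b=L-a=3/2):
  M_1 = Pbx/L  [x≤a] = (-13)·(3/2)·4/6 = -13 kN·m
Load 2 — uniform load w=15 kN/m over full span:
  M_2 = wx(L-x)/2 = 15·4·(6-4)/2 = 60 kN·m
Load 3 — triangular load w₀=15 kN/m (0→w₀ over full span):
  M_3 = w₀Lx/6 - w₀x³/(6L) = 15·6·4/6 - 15·4³/(6·6) = 100/3 kN·m
Load 4 — point force P=13 kN at a=3/2 m (b=L-a=9/2):
  M_4 = Pa(L-x)/L  [x>a] = 13·(3/2)·(6-4)/6 = 13/2 kN·m
Superposition: M = Σ M_i = 521/6 kN·m ≈ 86.833333 kN·m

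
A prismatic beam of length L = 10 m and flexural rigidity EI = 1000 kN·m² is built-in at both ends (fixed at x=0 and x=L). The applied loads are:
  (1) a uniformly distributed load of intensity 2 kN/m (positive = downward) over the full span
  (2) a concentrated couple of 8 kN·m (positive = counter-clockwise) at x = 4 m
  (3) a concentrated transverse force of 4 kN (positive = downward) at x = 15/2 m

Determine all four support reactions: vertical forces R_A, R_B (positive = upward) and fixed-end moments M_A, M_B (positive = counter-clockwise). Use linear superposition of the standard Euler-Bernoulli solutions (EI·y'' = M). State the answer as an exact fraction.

Load 1 — uniform load w=2 kN/m over full span:
  R_A = wL/2 = 2·10/2 = 10 kN
  M_A = wL²/12 = 2·10²/12 = 50/3 kN·m
  R_B = wL/2 = 2·10/2 = 10 kN
  M_B = -wL²/12 = -2·10²/12 = -50/3 kN·m
Load 2 — applied couple M₀=8 kN·m at a=4 m (b=L-a=6):
  R_A = 6M₀ab/L³ = 6·8·4·6/10³ = 144/125 kN
  M_A = M₀b(2a-b)/L² = 8·6·(2·4-6)/10² = 24/25 kN·m
  R_B = -6M₀ab/L³ = -6·8·4·6/10³ = -144/125 kN
  M_B = M₀a(2b-a)/L² = 8·4·(2·6-4)/10² = 64/25 kN·m
Load 3 — point force P=4 kN at a=15/2 m (b=L-a=5/2):
  R_A = Pb²(3a+b)/L³ = 4·(5/2)²·(3·(15/2)+(5/2))/10³ = 5/8 kN
  M_A = Pab²/L² = 4·(15/2)·(5/2)²/10² = 15/8 kN·m
  R_B = Pa²(a+3b)/L³ = 4·(15/2)²·((15/2)+3·(5/2))/10³ = 27/8 kN
  M_B = -Pa²b/L² = -4·(15/2)²·(5/2)/10² = -45/8 kN·m
Superposition: R_A = 11777/1000 kN, M_A = 11701/600 kN·m, R_B = 12223/1000 kN, M_B = -11839/600 kN·m

R_A = 11777/1000 kN, M_A = 11701/600 kN·m, R_B = 12223/1000 kN, M_B = -11839/600 kN·m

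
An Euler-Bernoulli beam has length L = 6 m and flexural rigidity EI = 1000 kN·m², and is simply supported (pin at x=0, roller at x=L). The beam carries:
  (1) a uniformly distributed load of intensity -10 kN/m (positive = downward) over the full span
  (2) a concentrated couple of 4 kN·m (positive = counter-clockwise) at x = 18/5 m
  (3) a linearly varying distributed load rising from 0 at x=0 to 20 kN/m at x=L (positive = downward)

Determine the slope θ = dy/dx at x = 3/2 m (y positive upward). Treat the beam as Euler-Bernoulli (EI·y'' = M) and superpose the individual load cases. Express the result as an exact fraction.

θ(3/2) = -2653/1600000 rad

Load 1 — uniform load w=-10 kN/m over full span:
  θ_1 = -w(L³-6Lx²+4x³)/(24EI) = -(-10)·(6³-6·6·(3/2)²+4·(3/2)³)/(24·1000) = 99/1600 rad
Load 2 — applied couple M₀=4 kN·m at a=18/5 m (b=L-a=12/5):
  θ_2 = (M₀x²/(2L)+C₁)/EI  [x≤a] with C₁=M₀(3b²-L²)/(6L)=-52/25 = (4·(3/2)²/(2·6)+(-52/25))/1000 = -133/100000 rad
Load 3 — triangular load w₀=20 kN/m (0→w₀ over full span):
  θ_3 = -w₀(7L⁴-30L²x²+15x⁴)/(360LEI) = -20·(7·6⁴-30·6²·(3/2)²+15·(3/2)⁴)/(360·6·1000) = -3981/64000 rad
Superposition: θ = Σ θ_i = -2653/1600000 rad ≈ -0.001658 rad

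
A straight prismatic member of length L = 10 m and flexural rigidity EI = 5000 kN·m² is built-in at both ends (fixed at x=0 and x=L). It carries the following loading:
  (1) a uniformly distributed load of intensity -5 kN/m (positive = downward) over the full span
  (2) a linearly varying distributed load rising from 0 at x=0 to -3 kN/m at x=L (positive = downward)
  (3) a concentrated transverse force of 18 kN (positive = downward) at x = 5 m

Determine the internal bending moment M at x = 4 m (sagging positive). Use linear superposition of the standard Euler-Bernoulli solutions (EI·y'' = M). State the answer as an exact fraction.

M(4) = -289/30 kN·m

Load 1 — uniform load w=-5 kN/m over full span:
  M_1 = wLx/2 - wL²/12 - wx²/2 = (-5)·10·4/2 - (-5)·10²/12 - (-5)·4²/2 = -55/3 kN·m
Load 2 — triangular load w₀=-3 kN/m (0→w₀ over full span):
  M_2 = 3w₀Lx/20 - w₀L²/30 - w₀x³/(6L) = 3·(-3)·10·4/20 - (-3)·10²/30 - (-3)·4³/(6·10) = -24/5 kN·m
Load 3 — point force P=18 kN at a=5 m (b=L-a=5):
  M_3 = Pb²(3a+b)x/L³ - Pab²/L²  [x≤a] = 18·5²·(3·5+5)·4/10³ - 18·5·5²/10² = 27/2 kN·m
Superposition: M = Σ M_i = -289/30 kN·m ≈ -9.633333 kN·m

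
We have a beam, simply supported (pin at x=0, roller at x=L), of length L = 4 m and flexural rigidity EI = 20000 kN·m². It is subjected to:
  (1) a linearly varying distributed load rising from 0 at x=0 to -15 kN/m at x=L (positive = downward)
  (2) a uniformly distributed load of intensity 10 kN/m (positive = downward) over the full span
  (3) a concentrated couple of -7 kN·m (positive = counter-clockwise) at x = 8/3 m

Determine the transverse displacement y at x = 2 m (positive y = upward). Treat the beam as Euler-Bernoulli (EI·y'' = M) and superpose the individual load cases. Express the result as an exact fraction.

Load 1 — triangular load w₀=-15 kN/m (0→w₀ over full span):
  y_1 = -w₀x(7L⁴-10L²x²+3x⁴)/(360LEI) = -(-15)·2·(7·4⁴-10·4²·2²+3·2⁴)/(360·4·20000) = 1/800 m
Load 2 — uniform load w=10 kN/m over full span:
  y_2 = -wx(L³-2Lx²+x³)/(24EI) = -10·2·(4³-2·4·2²+2³)/(24·20000) = -1/600 m
Load 3 — applied couple M₀=-7 kN·m at a=8/3 m (b=L-a=4/3):
  y_3 = (M₀x³/(6L)+C₁x)/EI  [x≤a] with C₁=M₀(3b²-L²)/(6L)=28/9 = ((-7)·2³/(6·4)+(28/9)·2)/20000 = 7/36000 m
Superposition: y = Σ y_i = -1/4500 m ≈ -0.000222 m

y(2) = -1/4500 m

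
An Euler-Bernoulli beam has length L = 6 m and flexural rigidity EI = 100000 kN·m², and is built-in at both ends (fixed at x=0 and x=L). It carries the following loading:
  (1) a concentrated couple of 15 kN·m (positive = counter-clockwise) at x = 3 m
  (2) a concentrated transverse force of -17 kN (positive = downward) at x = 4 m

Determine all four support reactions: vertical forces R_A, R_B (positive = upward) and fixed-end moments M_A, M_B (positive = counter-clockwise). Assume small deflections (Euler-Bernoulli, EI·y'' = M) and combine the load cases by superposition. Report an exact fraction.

Load 1 — applied couple M₀=15 kN·m at a=3 m (b=L-a=3):
  R_A = 6M₀ab/L³ = 6·15·3·3/6³ = 15/4 kN
  M_A = M₀b(2a-b)/L² = 15·3·(2·3-3)/6² = 15/4 kN·m
  R_B = -6M₀ab/L³ = -6·15·3·3/6³ = -15/4 kN
  M_B = M₀a(2b-a)/L² = 15·3·(2·3-3)/6² = 15/4 kN·m
Load 2 — point force P=-17 kN at a=4 m (b=L-a=2):
  R_A = Pb²(3a+b)/L³ = (-17)·2²·(3·4+2)/6³ = -119/27 kN
  M_A = Pab²/L² = (-17)·4·2²/6² = -68/9 kN·m
  R_B = Pa²(a+3b)/L³ = (-17)·4²·(4+3·2)/6³ = -340/27 kN
  M_B = -Pa²b/L² = -(-17)·4²·2/6² = 136/9 kN·m
Superposition: R_A = -71/108 kN, M_A = -137/36 kN·m, R_B = -1765/108 kN, M_B = 679/36 kN·m

R_A = -71/108 kN, M_A = -137/36 kN·m, R_B = -1765/108 kN, M_B = 679/36 kN·m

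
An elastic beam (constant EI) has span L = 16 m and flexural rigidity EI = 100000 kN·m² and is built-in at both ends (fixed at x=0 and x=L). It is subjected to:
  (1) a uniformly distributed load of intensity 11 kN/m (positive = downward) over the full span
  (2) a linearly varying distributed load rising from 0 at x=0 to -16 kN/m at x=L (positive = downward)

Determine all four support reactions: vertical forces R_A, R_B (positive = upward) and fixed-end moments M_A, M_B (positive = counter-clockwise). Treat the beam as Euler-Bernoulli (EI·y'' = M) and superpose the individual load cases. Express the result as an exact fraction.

R_A = 248/5 kN, M_A = 1472/15 kN·m, R_B = -8/5 kN, M_B = -448/15 kN·m

Load 1 — uniform load w=11 kN/m over full span:
  R_A = wL/2 = 11·16/2 = 88 kN
  M_A = wL²/12 = 11·16²/12 = 704/3 kN·m
  R_B = wL/2 = 11·16/2 = 88 kN
  M_B = -wL²/12 = -11·16²/12 = -704/3 kN·m
Load 2 — triangular load w₀=-16 kN/m (0→w₀ over full span):
  R_A = 3w₀L/20 = 3·(-16)·16/20 = -192/5 kN
  M_A = w₀L²/30 = (-16)·16²/30 = -2048/15 kN·m
  R_B = 7w₀L/20 = 7·(-16)·16/20 = -448/5 kN
  M_B = -w₀L²/20 = -(-16)·16²/20 = 1024/5 kN·m
Superposition: R_A = 248/5 kN, M_A = 1472/15 kN·m, R_B = -8/5 kN, M_B = -448/15 kN·m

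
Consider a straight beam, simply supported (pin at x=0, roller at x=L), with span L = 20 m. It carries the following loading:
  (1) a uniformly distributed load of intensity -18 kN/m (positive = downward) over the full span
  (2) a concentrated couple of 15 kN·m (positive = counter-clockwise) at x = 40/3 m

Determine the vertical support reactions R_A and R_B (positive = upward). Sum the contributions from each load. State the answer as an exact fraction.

Load 1 — uniform load w=-18 kN/m over full span:
  R_A = wL/2 = (-18)·20/2 = -180 kN
  R_B = wL/2 = (-18)·20/2 = -180 kN
Load 2 — applied couple M₀=15 kN·m at a=40/3 m (b=L-a=20/3):
  R_A = M₀/L = 15/20 = 3/4 kN
  R_B = -M₀/L = -15/20 = -3/4 kN
Superposition: R_A = -717/4 kN, R_B = -723/4 kN

R_A = -717/4 kN, R_B = -723/4 kN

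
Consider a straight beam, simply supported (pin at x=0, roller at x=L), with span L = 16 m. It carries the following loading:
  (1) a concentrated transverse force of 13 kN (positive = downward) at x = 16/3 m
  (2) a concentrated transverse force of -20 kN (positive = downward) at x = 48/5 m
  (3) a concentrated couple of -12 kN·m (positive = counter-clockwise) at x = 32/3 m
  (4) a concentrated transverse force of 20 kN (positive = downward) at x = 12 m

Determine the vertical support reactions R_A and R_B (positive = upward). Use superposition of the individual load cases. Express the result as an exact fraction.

Load 1 — point force P=13 kN at a=16/3 m (b=L-a=32/3):
  R_A = Pb/L = 13·(32/3)/16 = 26/3 kN
  R_B = Pa/L = 13·(16/3)/16 = 13/3 kN
Load 2 — point force P=-20 kN at a=48/5 m (b=L-a=32/5):
  R_A = Pb/L = (-20)·(32/5)/16 = -8 kN
  R_B = Pa/L = (-20)·(48/5)/16 = -12 kN
Load 3 — applied couple M₀=-12 kN·m at a=32/3 m (b=L-a=16/3):
  R_A = M₀/L = (-12)/16 = -3/4 kN
  R_B = -M₀/L = -(-12)/16 = 3/4 kN
Load 4 — point force P=20 kN at a=12 m (b=L-a=4):
  R_A = Pb/L = 20·4/16 = 5 kN
  R_B = Pa/L = 20·12/16 = 15 kN
Superposition: R_A = 59/12 kN, R_B = 97/12 kN

R_A = 59/12 kN, R_B = 97/12 kN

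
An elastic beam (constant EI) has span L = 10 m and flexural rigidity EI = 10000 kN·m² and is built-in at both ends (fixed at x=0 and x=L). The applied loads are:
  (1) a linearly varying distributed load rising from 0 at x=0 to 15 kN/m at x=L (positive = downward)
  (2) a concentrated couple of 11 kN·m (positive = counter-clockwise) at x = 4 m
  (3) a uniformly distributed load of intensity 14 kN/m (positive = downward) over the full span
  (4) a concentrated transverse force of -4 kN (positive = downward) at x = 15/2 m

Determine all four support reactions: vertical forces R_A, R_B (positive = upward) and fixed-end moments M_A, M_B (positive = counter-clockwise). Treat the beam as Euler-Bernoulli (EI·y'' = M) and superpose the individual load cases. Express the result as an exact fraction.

Load 1 — triangular load w₀=15 kN/m (0→w₀ over full span):
  R_A = 3w₀L/20 = 3·15·10/20 = 45/2 kN
  M_A = w₀L²/30 = 15·10²/30 = 50 kN·m
  R_B = 7w₀L/20 = 7·15·10/20 = 105/2 kN
  M_B = -w₀L²/20 = -15·10²/20 = -75 kN·m
Load 2 — applied couple M₀=11 kN·m at a=4 m (b=L-a=6):
  R_A = 6M₀ab/L³ = 6·11·4·6/10³ = 198/125 kN
  M_A = M₀b(2a-b)/L² = 11·6·(2·4-6)/10² = 33/25 kN·m
  R_B = -6M₀ab/L³ = -6·11·4·6/10³ = -198/125 kN
  M_B = M₀a(2b-a)/L² = 11·4·(2·6-4)/10² = 88/25 kN·m
Load 3 — uniform load w=14 kN/m over full span:
  R_A = wL/2 = 14·10/2 = 70 kN
  M_A = wL²/12 = 14·10²/12 = 350/3 kN·m
  R_B = wL/2 = 14·10/2 = 70 kN
  M_B = -wL²/12 = -14·10²/12 = -350/3 kN·m
Load 4 — point force P=-4 kN at a=15/2 m (b=L-a=5/2):
  R_A = Pb²(3a+b)/L³ = (-4)·(5/2)²·(3·(15/2)+(5/2))/10³ = -5/8 kN
  M_A = Pab²/L² = (-4)·(15/2)·(5/2)²/10² = -15/8 kN·m
  R_B = Pa²(a+3b)/L³ = (-4)·(15/2)²·((15/2)+3·(5/2))/10³ = -27/8 kN
  M_B = -Pa²b/L² = -(-4)·(15/2)²·(5/2)/10² = 45/8 kN·m
Superposition: R_A = 93459/1000 kN, M_A = 99667/600 kN·m, R_B = 117541/1000 kN, M_B = -109513/600 kN·m

R_A = 93459/1000 kN, M_A = 99667/600 kN·m, R_B = 117541/1000 kN, M_B = -109513/600 kN·m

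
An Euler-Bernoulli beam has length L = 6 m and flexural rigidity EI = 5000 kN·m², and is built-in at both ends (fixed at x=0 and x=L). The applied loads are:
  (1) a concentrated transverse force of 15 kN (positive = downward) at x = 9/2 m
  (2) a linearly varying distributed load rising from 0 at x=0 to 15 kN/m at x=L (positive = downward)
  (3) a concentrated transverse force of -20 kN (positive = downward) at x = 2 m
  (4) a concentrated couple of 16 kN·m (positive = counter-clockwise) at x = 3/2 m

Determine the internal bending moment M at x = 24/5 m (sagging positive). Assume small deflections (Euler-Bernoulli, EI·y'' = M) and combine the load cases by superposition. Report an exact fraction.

M(24/5) = 17563/2400 kN·m

Load 1 — point force P=15 kN at a=9/2 m (b=L-a=3/2):
  M_1 = Pa²(a+3b)(L-x)/L³ - Pa²b/L²  [x>a] = 15·(9/2)²·((9/2)+3·(3/2))·(6-(24/5))/6³ - 15·(9/2)²·(3/2)/6² = 81/32 kN·m
Load 2 — triangular load w₀=15 kN/m (0→w₀ over full span):
  M_2 = 3w₀Lx/20 - w₀L²/30 - w₀x³/(6L) = 3·15·6·(24/5)/20 - 15·6²/30 - 15·(24/5)³/(6·6) = 18/25 kN·m
Load 3 — point force P=-20 kN at a=2 m (b=L-a=4):
  M_3 = Pa²(a+3b)(L-x)/L³ - Pa²b/L²  [x>a] = (-20)·2²·(2+3·4)·(6-(24/5))/6³ - (-20)·2²·4/6² = 8/3 kN·m
Load 4 — applied couple M₀=16 kN·m at a=3/2 m (b=L-a=9/2):
  M_4 = R_Ax - M_A - M₀  [x>a] with R_A=3, M_A=-3 = 3·(24/5) - (-3) - 16 = 7/5 kN·m
Superposition: M = Σ M_i = 17563/2400 kN·m ≈ 7.317917 kN·m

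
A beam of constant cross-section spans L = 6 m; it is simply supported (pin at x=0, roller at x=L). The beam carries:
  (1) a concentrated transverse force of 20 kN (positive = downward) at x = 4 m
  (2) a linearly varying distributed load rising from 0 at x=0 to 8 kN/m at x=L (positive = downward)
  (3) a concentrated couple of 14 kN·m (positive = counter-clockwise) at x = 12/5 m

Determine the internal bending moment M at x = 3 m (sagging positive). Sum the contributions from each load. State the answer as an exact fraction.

Load 1 — point force P=20 kN at a=4 m (b=L-a=2):
  M_1 = Pbx/L  [x≤a] = 20·2·3/6 = 20 kN·m
Load 2 — triangular load w₀=8 kN/m (0→w₀ over full span):
  M_2 = w₀Lx/6 - w₀x³/(6L) = 8·6·3/6 - 8·3³/(6·6) = 18 kN·m
Load 3 — applied couple M₀=14 kN·m at a=12/5 m (b=L-a=18/5):
  M_3 = M₀x/L - M₀  [x>a] = 14·3/6 - 14 = -7 kN·m
Superposition: M = Σ M_i = 31 kN·m ≈ 31.000000 kN·m

M(3) = 31 kN·m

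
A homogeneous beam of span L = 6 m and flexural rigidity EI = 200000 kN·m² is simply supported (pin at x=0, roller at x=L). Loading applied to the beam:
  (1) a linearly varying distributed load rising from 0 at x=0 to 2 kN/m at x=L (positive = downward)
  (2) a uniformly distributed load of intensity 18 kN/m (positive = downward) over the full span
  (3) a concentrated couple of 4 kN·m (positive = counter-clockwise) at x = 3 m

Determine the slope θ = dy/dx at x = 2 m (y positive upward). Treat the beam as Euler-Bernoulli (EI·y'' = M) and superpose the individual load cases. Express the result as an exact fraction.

θ(2) = -3703/9000000 rad

Load 1 — triangular load w₀=2 kN/m (0→w₀ over full span):
  θ_1 = -w₀(7L⁴-30L²x²+15x⁴)/(360LEI) = -2·(7·6⁴-30·6²·2²+15·2⁴)/(360·6·200000) = -13/562500 rad
Load 2 — uniform load w=18 kN/m over full span:
  θ_2 = -w(L³-6Lx²+4x³)/(24EI) = -18·(6³-6·6·2²+4·2³)/(24·200000) = -39/100000 rad
Load 3 — applied couple M₀=4 kN·m at a=3 m (b=L-a=3):
  θ_3 = (M₀x²/(2L)+C₁)/EI  [x≤a] with C₁=M₀(3b²-L²)/(6L)=-1 = (4·2²/(2·6)+(-1))/200000 = 1/600000 rad
Superposition: θ = Σ θ_i = -3703/9000000 rad ≈ -0.000411 rad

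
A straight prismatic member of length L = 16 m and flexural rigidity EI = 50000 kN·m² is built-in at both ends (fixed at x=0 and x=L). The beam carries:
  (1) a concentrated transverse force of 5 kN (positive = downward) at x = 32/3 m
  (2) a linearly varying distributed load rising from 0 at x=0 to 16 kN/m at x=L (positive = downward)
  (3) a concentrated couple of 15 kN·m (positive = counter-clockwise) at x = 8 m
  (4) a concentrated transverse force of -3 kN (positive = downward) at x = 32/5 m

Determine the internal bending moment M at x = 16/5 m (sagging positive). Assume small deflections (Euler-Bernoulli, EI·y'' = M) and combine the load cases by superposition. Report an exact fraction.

M(16/5) = -437653/22500 kN·m

Load 1 — point force P=5 kN at a=32/3 m (b=L-a=16/3):
  M_1 = Pb²(3a+b)x/L³ - Pab²/L²  [x≤a] = 5·(16/3)²·(3·(32/3)+(16/3))·(16/5)/16³ - 5·(32/3)·(16/3)²/16² = -16/9 kN·m
Load 2 — triangular load w₀=16 kN/m (0→w₀ over full span):
  M_2 = 3w₀Lx/20 - w₀L²/30 - w₀x³/(6L) = 3·16·16·(16/5)/20 - 16·16²/30 - 16·(16/5)³/(6·16) = -7168/375 kN·m
Load 3 — applied couple M₀=15 kN·m at a=8 m (b=L-a=8):
  M_3 = R_Ax - M_A  [x≤a] with R_A=45/32, M_A=15/4 = (45/32)·(16/5) - (15/4) = 3/4 kN·m
Load 4 — point force P=-3 kN at a=32/5 m (b=L-a=48/5):
  M_4 = Pb²(3a+b)x/L³ - Pab²/L²  [x≤a] = (-3)·(48/5)²·(3·(32/5)+(48/5))·(16/5)/16³ - (-3)·(32/5)·(48/5)²/16² = 432/625 kN·m
Superposition: M = Σ M_i = -437653/22500 kN·m ≈ -19.451244 kN·m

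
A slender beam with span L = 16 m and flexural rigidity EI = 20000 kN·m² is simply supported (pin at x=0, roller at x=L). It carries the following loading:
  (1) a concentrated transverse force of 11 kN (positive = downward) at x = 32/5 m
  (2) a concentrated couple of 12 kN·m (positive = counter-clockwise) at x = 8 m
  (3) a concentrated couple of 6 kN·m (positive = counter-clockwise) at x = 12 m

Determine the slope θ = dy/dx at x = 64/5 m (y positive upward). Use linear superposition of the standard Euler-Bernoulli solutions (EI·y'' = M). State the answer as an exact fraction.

Load 1 — point force P=11 kN at a=32/5 m (b=L-a=48/5):
  θ_1 = -Pa(2L²-6Lx+3x²+a²)/(6LEI)  [x>a] = -11·(32/5)·(2·16²-6·16·(64/5)+3·(64/5)²+(32/5)²)/(6·16·20000) = 528/78125 rad
Load 2 — applied couple M₀=12 kN·m at a=8 m (b=L-a=8):
  θ_2 = (M₀x²/(2L)-M₀(x-a)+C₁)/EI  [x>a] with C₁=M₀(3b²-L²)/(6L)=-8 = (12·(64/5)²/(2·16)-12·((64/5)-8)+(-8))/20000 = -13/62500 rad
Load 3 — applied couple M₀=6 kN·m at a=12 m (b=L-a=4):
  θ_3 = (M₀x²/(2L)-M₀(x-a)+C₁)/EI  [x>a] with C₁=M₀(3b²-L²)/(6L)=-13 = (6·(64/5)²/(2·16)-6·((64/5)-12)+(-13))/20000 = 323/500000 rad
Superposition: θ = Σ θ_i = 17991/2500000 rad ≈ 0.007196 rad

θ(64/5) = 17991/2500000 rad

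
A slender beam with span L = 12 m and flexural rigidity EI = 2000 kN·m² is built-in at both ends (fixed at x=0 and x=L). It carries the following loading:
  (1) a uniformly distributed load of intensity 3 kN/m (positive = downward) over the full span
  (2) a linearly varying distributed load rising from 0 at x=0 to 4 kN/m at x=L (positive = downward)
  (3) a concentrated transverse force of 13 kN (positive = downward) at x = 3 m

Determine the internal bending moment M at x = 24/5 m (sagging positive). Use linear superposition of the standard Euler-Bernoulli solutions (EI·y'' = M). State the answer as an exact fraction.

Load 1 — uniform load w=3 kN/m over full span:
  M_1 = wLx/2 - wL²/12 - wx²/2 = 3·12·(24/5)/2 - 3·12²/12 - 3·(24/5)²/2 = 396/25 kN·m
Load 2 — triangular load w₀=4 kN/m (0→w₀ over full span):
  M_2 = 3w₀Lx/20 - w₀L²/30 - w₀x³/(6L) = 3·4·12·(24/5)/20 - 4·12²/30 - 4·(24/5)³/(6·12) = 1152/125 kN·m
Load 3 — point force P=13 kN at a=3 m (b=L-a=9):
  M_3 = Pa²(a+3b)(L-x)/L³ - Pa²b/L²  [x>a] = 13·3²·(3+3·9)·(12-(24/5))/12³ - 13·3²·9/12² = 117/16 kN·m
Superposition: M = Σ M_i = 64737/2000 kN·m ≈ 32.368500 kN·m

M(24/5) = 64737/2000 kN·m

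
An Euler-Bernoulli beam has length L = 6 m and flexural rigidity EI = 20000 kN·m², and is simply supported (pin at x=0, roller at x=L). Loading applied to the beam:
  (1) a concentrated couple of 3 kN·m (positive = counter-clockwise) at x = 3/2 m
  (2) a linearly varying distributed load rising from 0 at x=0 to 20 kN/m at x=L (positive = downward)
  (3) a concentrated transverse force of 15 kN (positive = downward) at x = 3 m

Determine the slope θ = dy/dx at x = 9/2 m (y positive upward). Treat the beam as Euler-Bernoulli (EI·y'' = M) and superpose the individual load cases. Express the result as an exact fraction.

Load 1 — applied couple M₀=3 kN·m at a=3/2 m (b=L-a=9/2):
  θ_1 = (M₀x²/(2L)-M₀(x-a)+C₁)/EI  [x>a] with C₁=M₀(3b²-L²)/(6L)=33/16 = (3·(9/2)²/(2·6)-3·((9/2)-(3/2))+(33/16))/20000 = -3/32000 rad
Load 2 — triangular load w₀=20 kN/m (0→w₀ over full span):
  θ_2 = -w₀(7L⁴-30L²x²+15x⁴)/(360LEI) = -20·(7·6⁴-30·6²·(9/2)²+15·(9/2)⁴)/(360·6·20000) = 3939/1280000 rad
Load 3 — point force P=15 kN at a=3 m (b=L-a=3):
  θ_3 = -Pa(2L²-6Lx+3x²+a²)/(6LEI)  [x>a] = -15·3·(2·6²-6·6·(9/2)+3·(9/2)²+3²)/(6·6·20000) = 81/64000 rad
Superposition: θ = Σ θ_i = 5439/1280000 rad ≈ 0.004249 rad

θ(9/2) = 5439/1280000 rad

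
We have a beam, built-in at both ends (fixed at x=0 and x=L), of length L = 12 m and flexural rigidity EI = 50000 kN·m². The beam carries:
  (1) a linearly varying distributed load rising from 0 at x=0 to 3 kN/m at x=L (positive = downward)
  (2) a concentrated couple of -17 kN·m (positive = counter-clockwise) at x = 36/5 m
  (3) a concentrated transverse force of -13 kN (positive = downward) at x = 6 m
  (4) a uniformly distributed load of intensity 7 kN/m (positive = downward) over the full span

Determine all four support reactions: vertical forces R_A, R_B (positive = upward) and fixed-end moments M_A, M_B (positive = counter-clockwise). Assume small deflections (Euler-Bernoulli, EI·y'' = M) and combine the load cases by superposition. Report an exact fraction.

R_A = 1943/50 kN, M_A = 3673/50 kN·m, R_B = 2507/50 kN, M_B = -4407/50 kN·m

Load 1 — triangular load w₀=3 kN/m (0→w₀ over full span):
  R_A = 3w₀L/20 = 3·3·12/20 = 27/5 kN
  M_A = w₀L²/30 = 3·12²/30 = 72/5 kN·m
  R_B = 7w₀L/20 = 7·3·12/20 = 63/5 kN
  M_B = -w₀L²/20 = -3·12²/20 = -108/5 kN·m
Load 2 — applied couple M₀=-17 kN·m at a=36/5 m (b=L-a=24/5):
  R_A = 6M₀ab/L³ = 6·(-17)·(36/5)·(24/5)/12³ = -51/25 kN
  M_A = M₀b(2a-b)/L² = (-17)·(24/5)·(2·(36/5)-(24/5))/12² = -136/25 kN·m
  R_B = -6M₀ab/L³ = -6·(-17)·(36/5)·(24/5)/12³ = 51/25 kN
  M_B = M₀a(2b-a)/L² = (-17)·(36/5)·(2·(24/5)-(36/5))/12² = -51/25 kN·m
Load 3 — point force P=-13 kN at a=6 m (b=L-a=6):
  R_A = Pb²(3a+b)/L³ = (-13)·6²·(3·6+6)/12³ = -13/2 kN
  M_A = Pab²/L² = (-13)·6·6²/12² = -39/2 kN·m
  R_B = Pa²(a+3b)/L³ = (-13)·6²·(6+3·6)/12³ = -13/2 kN
  M_B = -Pa²b/L² = -(-13)·6²·6/12² = 39/2 kN·m
Load 4 — uniform load w=7 kN/m over full span:
  R_A = wL/2 = 7·12/2 = 42 kN
  M_A = wL²/12 = 7·12²/12 = 84 kN·m
  R_B = wL/2 = 7·12/2 = 42 kN
  M_B = -wL²/12 = -7·12²/12 = -84 kN·m
Superposition: R_A = 1943/50 kN, M_A = 3673/50 kN·m, R_B = 2507/50 kN, M_B = -4407/50 kN·m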